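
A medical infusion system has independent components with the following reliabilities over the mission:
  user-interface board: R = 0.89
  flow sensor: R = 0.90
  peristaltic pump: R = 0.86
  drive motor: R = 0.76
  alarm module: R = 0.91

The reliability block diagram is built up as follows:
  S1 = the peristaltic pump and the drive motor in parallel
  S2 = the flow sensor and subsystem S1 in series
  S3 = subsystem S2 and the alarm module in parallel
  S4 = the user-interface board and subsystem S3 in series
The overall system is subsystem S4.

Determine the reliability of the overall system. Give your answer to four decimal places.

Parallel (peristaltic pump and drive motor): 1 − (1 − 0.860000)(1 − 0.760000) = 0.966400
Series (flow sensor and [0.966400]): 0.900000 × 0.966400 = 0.869760
Parallel ([0.869760] and alarm module): 1 − (1 − 0.869760)(1 − 0.910000) = 0.988278
Series (user-interface board and [0.988278]): 0.890000 × 0.988278 = 0.8796

0.8796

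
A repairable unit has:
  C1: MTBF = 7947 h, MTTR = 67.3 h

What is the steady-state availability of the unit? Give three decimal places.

A(C1) = MTBF/(MTBF+MTTR) = 7947/(7947+67.3) = 0.992

0.992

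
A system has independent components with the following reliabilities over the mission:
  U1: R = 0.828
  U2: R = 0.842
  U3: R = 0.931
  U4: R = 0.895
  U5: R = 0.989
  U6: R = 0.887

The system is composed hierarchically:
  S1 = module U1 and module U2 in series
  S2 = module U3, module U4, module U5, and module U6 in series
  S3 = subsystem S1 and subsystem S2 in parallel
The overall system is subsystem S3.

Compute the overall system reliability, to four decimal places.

0.9185

Series (U1 and U2): 0.828000 × 0.842000 = 0.697176
Series (U3, U4, U5, and U6): 0.931000 × 0.895000 × 0.989000 × 0.887000 = 0.730958
Parallel ([0.697176] and [0.730958]): 1 − (1 − 0.697176)(1 − 0.730958) = 0.9185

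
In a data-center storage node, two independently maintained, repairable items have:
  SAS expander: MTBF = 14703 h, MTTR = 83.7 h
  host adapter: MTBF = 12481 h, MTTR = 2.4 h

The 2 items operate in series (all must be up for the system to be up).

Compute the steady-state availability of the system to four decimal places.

0.9941

A(SAS expander) = MTBF/(MTBF+MTTR) = 14703/(14703+83.7) = 0.994340
A(host adapter) = MTBF/(MTBF+MTTR) = 12481/(12481+2.4) = 0.999808
Series availability: 0.994340 × 0.999808 = 0.9941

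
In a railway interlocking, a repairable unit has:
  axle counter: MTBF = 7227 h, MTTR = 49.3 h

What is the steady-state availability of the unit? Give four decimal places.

0.9932

A(axle counter) = MTBF/(MTBF+MTTR) = 7227/(7227+49.3) = 0.9932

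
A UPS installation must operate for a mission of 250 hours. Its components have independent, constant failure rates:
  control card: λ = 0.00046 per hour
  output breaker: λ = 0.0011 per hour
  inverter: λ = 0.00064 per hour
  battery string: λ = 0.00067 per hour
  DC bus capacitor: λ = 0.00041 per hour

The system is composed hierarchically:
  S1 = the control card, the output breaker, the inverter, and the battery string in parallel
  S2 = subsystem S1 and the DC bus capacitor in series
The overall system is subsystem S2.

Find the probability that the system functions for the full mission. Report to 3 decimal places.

R(control card) = exp(−0.00046 × 250) = 0.89137
R(output breaker) = exp(−0.0011 × 250) = 0.75957
R(inverter) = exp(−0.00064 × 250) = 0.85214
R(battery string) = exp(−0.00067 × 250) = 0.84578
R(DC bus capacitor) = exp(−0.00041 × 250) = 0.90258
Parallel (control card, output breaker, inverter, and battery string): 1 − (1 − 0.89137)(1 − 0.75957)(1 − 0.85214)(1 − 0.84578) = 0.99940
Series ([0.99940] and DC bus capacitor): 0.99940 × 0.90258 = 0.902

0.902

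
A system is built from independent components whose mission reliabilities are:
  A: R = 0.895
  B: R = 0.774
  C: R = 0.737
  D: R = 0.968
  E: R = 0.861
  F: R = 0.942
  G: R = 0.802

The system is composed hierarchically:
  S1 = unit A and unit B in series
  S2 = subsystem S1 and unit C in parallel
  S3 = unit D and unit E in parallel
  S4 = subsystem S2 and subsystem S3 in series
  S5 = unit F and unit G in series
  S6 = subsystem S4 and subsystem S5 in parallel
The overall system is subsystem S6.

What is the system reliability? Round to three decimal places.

Series (A and B): 0.89500 × 0.77400 = 0.69273
Parallel ([0.69273] and C): 1 − (1 − 0.69273)(1 − 0.73700) = 0.91919
Parallel (D and E): 1 − (1 − 0.96800)(1 − 0.86100) = 0.99555
Series ([0.91919] and [0.99555]): 0.91919 × 0.99555 = 0.91510
Series (F and G): 0.94200 × 0.80200 = 0.75548
Parallel ([0.91510] and [0.75548]): 1 − (1 − 0.91510)(1 − 0.75548) = 0.979

0.979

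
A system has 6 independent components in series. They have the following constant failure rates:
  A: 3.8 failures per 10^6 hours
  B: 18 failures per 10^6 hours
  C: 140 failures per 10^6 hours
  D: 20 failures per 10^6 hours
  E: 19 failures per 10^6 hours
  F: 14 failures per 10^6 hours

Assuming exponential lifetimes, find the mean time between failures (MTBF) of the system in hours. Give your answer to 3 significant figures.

Series of exponential components: λ_sys = Σ λ_i
λ_sys = 0.0000038 + 0.000018 + 0.00014 + 0.000020 + 0.000019 + 0.000014 = 2.1480e-04 /h
MTBF = 1 / λ_sys = 4660 h

4660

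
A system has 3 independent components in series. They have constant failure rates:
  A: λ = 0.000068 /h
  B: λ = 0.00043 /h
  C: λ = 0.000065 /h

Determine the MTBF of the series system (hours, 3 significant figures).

Series of exponential components: λ_sys = Σ λ_i
λ_sys = 0.000068 + 0.00043 + 0.000065 = 5.6300e-04 /h
MTBF = 1 / λ_sys = 1780 h

1780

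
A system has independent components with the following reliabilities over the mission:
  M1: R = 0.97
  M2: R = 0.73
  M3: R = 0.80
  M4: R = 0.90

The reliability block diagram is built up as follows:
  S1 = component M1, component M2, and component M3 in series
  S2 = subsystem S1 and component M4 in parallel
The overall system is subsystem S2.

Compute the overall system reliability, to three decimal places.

Series (M1, M2, and M3): 0.97000 × 0.73000 × 0.80000 = 0.56648
Parallel ([0.56648] and M4): 1 − (1 − 0.56648)(1 − 0.90000) = 0.957

0.957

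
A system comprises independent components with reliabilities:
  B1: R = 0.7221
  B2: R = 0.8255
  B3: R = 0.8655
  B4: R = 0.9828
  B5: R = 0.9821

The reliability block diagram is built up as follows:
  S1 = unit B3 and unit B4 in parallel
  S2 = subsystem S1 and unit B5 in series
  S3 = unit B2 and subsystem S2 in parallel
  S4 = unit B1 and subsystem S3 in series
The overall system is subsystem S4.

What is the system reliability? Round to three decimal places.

0.720

Parallel (B3 and B4): 1 − (1 − 0.86550)(1 − 0.98280) = 0.99769
Series ([0.99769] and B5): 0.99769 × 0.98210 = 0.97983
Parallel (B2 and [0.97983]): 1 − (1 − 0.82550)(1 − 0.97983) = 0.99648
Series (B1 and [0.99648]): 0.72210 × 0.99648 = 0.720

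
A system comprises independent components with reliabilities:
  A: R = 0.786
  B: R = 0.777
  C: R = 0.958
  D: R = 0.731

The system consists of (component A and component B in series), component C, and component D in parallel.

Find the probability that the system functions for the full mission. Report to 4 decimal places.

Series (A and B): 0.786000 × 0.777000 = 0.610722
Parallel ([0.610722], C, and D): 1 − (1 − 0.610722)(1 − 0.958000)(1 − 0.731000) = 0.9956

0.9956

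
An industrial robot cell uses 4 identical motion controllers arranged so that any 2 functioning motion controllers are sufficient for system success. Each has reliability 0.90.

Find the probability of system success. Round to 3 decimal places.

R = Σ_{i=2}^{4} C(4,i) p^i (1−p)^{4−i} with p = 0.90
C(4,2)·0.90^2·0.10^2 = 0.04860
C(4,3)·0.90^3·0.10^1 = 0.29160
C(4,4)·0.90^4·0.10^0 = 0.65610
Sum = 0.996

0.996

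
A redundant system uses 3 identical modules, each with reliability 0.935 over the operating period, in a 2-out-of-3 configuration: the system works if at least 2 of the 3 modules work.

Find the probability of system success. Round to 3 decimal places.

R = Σ_{i=2}^{3} C(3,i) p^i (1−p)^{3−i} with p = 0.935
C(3,2)·0.935^2·0.065^1 = 0.17047
C(3,3)·0.935^3·0.065^0 = 0.81740
Sum = 0.988

0.988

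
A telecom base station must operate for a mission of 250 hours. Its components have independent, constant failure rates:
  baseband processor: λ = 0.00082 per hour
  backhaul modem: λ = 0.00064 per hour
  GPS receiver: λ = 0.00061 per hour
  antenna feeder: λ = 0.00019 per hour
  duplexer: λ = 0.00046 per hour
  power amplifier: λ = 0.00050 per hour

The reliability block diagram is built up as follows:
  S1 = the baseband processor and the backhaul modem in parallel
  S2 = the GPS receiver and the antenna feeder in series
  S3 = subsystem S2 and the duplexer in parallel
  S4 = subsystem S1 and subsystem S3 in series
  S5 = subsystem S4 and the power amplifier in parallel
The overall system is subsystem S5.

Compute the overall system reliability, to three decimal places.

R(baseband processor) = exp(−0.00082 × 250) = 0.81465
R(backhaul modem) = exp(−0.00064 × 250) = 0.85214
R(GPS receiver) = exp(−0.00061 × 250) = 0.85856
R(antenna feeder) = exp(−0.00019 × 250) = 0.95361
R(duplexer) = exp(−0.00046 × 250) = 0.89137
R(power amplifier) = exp(−0.00050 × 250) = 0.88250
Parallel (baseband processor and backhaul modem): 1 − (1 − 0.81465)(1 − 0.85214) = 0.97259
Series (GPS receiver and antenna feeder): 0.85856 × 0.95361 = 0.81873
Parallel ([0.81873] and duplexer): 1 − (1 − 0.81873)(1 − 0.89137) = 0.98031
Series ([0.97259] and [0.98031]): 0.97259 × 0.98031 = 0.95344
Parallel ([0.95344] and power amplifier): 1 − (1 − 0.95344)(1 − 0.88250) = 0.995

0.995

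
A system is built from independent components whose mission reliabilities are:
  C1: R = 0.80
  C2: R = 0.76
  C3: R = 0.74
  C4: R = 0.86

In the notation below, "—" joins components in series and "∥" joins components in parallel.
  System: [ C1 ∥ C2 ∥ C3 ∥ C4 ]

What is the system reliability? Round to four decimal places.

Parallel (C1, C2, C3, and C4): 1 − (1 − 0.800000)(1 − 0.760000)(1 − 0.740000)(1 − 0.860000) = 0.9983

0.9983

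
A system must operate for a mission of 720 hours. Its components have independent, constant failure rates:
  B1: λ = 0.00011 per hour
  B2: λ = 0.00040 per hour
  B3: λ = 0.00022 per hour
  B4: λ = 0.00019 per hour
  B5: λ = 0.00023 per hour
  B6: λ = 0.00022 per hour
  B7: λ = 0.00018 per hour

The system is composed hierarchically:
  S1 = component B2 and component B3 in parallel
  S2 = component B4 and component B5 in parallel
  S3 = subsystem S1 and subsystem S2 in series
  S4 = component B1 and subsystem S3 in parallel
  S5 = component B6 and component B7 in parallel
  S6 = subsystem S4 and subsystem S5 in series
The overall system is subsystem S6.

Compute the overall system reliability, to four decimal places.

R(B1) = exp(−0.00011 × 720) = 0.923855
R(B2) = exp(−0.00040 × 720) = 0.749762
R(B3) = exp(−0.00022 × 720) = 0.853508
R(B4) = exp(−0.00019 × 720) = 0.872145
R(B5) = exp(−0.00023 × 720) = 0.847385
R(B6) = exp(−0.00022 × 720) = 0.853508
R(B7) = exp(−0.00018 × 720) = 0.878447
Parallel (B2 and B3): 1 − (1 − 0.749762)(1 − 0.853508) = 0.963342
Parallel (B4 and B5): 1 − (1 − 0.872145)(1 − 0.847385) = 0.980487
Series ([0.963342] and [0.980487]): 0.963342 × 0.980487 = 0.944544
Parallel (B1 and [0.944544]): 1 − (1 − 0.923855)(1 − 0.944544) = 0.995777
Parallel (B6 and B7): 1 − (1 − 0.853508)(1 − 0.878447) = 0.982193
Series ([0.995777] and [0.982193]): 0.995777 × 0.982193 = 0.9780

0.9780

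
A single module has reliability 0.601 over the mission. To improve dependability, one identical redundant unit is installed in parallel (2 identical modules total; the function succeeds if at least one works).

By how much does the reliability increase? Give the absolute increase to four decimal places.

0.2398

R_before = 0.601
R_after = 1 − (1 − 0.601)^2 = 0.8408
ΔR = 0.8408 − 0.601 = 0.2398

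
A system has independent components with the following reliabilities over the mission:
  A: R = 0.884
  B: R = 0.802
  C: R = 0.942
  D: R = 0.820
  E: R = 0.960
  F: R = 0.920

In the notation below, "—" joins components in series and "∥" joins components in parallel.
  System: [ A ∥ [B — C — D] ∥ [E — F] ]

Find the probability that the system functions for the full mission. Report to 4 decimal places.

0.9948

Series (B, C, and D): 0.802000 × 0.942000 × 0.820000 = 0.619497
Series (E and F): 0.960000 × 0.920000 = 0.883200
Parallel (A, [0.619497], and [0.883200]): 1 − (1 − 0.884000)(1 − 0.619497)(1 − 0.883200) = 0.9948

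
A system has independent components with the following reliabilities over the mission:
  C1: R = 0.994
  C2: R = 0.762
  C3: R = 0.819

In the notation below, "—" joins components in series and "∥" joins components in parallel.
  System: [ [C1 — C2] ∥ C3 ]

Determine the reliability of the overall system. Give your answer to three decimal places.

Series (C1 and C2): 0.99400 × 0.76200 = 0.75743
Parallel ([0.75743] and C3): 1 − (1 − 0.75743)(1 − 0.81900) = 0.956

0.956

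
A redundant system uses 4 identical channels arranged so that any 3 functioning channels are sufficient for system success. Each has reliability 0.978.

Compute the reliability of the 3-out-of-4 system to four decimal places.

R = Σ_{i=3}^{4} C(4,i) p^i (1−p)^{4−i} with p = 0.978
C(4,3)·0.978^3·0.022^1 = 0.082319
C(4,4)·0.978^4·0.022^0 = 0.914862
Sum = 0.9972

0.9972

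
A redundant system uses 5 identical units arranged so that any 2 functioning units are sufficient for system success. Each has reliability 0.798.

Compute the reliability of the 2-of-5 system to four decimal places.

0.9930

R = Σ_{i=2}^{5} C(5,i) p^i (1−p)^{5−i} with p = 0.798
C(5,2)·0.798^2·0.202^3 = 0.052488
C(5,3)·0.798^3·0.202^2 = 0.207354
C(5,4)·0.798^4·0.202^1 = 0.409575
C(5,5)·0.798^5·0.202^0 = 0.323604
Sum = 0.9930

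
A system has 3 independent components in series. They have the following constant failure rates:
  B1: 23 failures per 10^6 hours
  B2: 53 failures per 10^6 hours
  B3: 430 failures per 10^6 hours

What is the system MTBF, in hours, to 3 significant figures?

1980

Series of exponential components: λ_sys = Σ λ_i
λ_sys = 0.000023 + 0.000053 + 0.00043 = 5.0600e-04 /h
MTBF = 1 / λ_sys = 1980 h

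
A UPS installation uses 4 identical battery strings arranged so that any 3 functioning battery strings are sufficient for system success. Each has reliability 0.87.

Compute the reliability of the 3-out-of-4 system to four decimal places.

0.9153

R = Σ_{i=3}^{4} C(4,i) p^i (1−p)^{4−i} with p = 0.87
C(4,3)·0.87^3·0.13^1 = 0.342422
C(4,4)·0.87^4·0.13^0 = 0.572898
Sum = 0.9153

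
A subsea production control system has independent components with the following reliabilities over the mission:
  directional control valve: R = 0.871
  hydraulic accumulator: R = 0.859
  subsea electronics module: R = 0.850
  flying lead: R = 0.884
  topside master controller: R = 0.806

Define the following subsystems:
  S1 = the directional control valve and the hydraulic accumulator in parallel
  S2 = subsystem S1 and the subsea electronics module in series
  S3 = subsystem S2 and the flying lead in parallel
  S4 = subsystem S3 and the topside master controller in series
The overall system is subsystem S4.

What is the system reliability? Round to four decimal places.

0.7905

Parallel (directional control valve and hydraulic accumulator): 1 − (1 − 0.871000)(1 − 0.859000) = 0.981811
Series ([0.981811] and subsea electronics module): 0.981811 × 0.850000 = 0.834539
Parallel ([0.834539] and flying lead): 1 − (1 − 0.834539)(1 − 0.884000) = 0.980807
Series ([0.980807] and topside master controller): 0.980807 × 0.806000 = 0.7905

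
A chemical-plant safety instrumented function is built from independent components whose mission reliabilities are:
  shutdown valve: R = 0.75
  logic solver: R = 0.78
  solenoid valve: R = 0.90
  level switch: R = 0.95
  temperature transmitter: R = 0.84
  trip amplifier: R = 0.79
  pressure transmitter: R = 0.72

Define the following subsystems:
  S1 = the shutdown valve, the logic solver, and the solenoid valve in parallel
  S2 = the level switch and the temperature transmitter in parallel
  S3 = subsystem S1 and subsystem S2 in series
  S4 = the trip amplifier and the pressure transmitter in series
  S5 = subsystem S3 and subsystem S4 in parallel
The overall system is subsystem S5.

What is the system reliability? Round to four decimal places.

Parallel (shutdown valve, logic solver, and solenoid valve): 1 − (1 − 0.750000)(1 − 0.780000)(1 − 0.900000) = 0.994500
Parallel (level switch and temperature transmitter): 1 − (1 − 0.950000)(1 − 0.840000) = 0.992000
Series ([0.994500] and [0.992000]): 0.994500 × 0.992000 = 0.986544
Series (trip amplifier and pressure transmitter): 0.790000 × 0.720000 = 0.568800
Parallel ([0.986544] and [0.568800]): 1 − (1 − 0.986544)(1 − 0.568800) = 0.9942

0.9942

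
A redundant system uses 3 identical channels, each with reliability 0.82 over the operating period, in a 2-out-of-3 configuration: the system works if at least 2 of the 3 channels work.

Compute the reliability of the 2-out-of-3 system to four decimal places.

R = Σ_{i=2}^{3} C(3,i) p^i (1−p)^{3−i} with p = 0.82
C(3,2)·0.82^2·0.18^1 = 0.363096
C(3,3)·0.82^3·0.18^0 = 0.551368
Sum = 0.9145

0.9145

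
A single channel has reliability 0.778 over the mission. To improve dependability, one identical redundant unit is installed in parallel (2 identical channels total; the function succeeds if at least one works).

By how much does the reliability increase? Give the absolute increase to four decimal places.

R_before = 0.778
R_after = 1 − (1 − 0.778)^2 = 0.9507
ΔR = 0.9507 − 0.778 = 0.1727

0.1727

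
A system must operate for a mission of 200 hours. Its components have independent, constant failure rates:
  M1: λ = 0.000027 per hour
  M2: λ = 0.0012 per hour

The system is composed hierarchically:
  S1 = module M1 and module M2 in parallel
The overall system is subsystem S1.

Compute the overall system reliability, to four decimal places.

0.9989

R(M1) = exp(−0.000027 × 200) = 0.994615
R(M2) = exp(−0.0012 × 200) = 0.786628
Parallel (M1 and M2): 1 − (1 − 0.994615)(1 − 0.786628) = 0.9989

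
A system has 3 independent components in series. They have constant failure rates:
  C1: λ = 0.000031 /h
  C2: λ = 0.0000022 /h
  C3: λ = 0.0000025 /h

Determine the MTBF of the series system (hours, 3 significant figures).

28000

Series of exponential components: λ_sys = Σ λ_i
λ_sys = 0.000031 + 0.0000022 + 0.0000025 = 3.5700e-05 /h
MTBF = 1 / λ_sys = 28000 h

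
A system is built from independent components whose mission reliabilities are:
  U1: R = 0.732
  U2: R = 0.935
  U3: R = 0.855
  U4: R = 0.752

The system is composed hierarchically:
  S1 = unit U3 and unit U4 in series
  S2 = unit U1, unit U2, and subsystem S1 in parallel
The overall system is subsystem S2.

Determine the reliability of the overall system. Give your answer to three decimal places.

Series (U3 and U4): 0.85500 × 0.75200 = 0.64296
Parallel (U1, U2, and [0.64296]): 1 − (1 − 0.73200)(1 − 0.93500)(1 − 0.64296) = 0.994

0.994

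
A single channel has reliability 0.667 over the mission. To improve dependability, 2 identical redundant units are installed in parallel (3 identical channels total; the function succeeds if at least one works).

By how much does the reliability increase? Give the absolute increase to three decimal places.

0.296

R_before = 0.667
R_after = 1 − (1 − 0.667)^3 = 0.963
ΔR = 0.963 − 0.667 = 0.296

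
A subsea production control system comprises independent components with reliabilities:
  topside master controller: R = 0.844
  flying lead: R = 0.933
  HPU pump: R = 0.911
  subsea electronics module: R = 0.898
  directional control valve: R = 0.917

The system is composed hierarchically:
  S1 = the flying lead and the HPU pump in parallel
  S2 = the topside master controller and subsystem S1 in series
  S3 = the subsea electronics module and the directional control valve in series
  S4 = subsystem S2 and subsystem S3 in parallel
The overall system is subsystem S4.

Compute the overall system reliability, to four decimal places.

Parallel (flying lead and HPU pump): 1 − (1 − 0.933000)(1 − 0.911000) = 0.994037
Series (topside master controller and [0.994037]): 0.844000 × 0.994037 = 0.838967
Series (subsea electronics module and directional control valve): 0.898000 × 0.917000 = 0.823466
Parallel ([0.838967] and [0.823466]): 1 − (1 − 0.838967)(1 − 0.823466) = 0.9716

0.9716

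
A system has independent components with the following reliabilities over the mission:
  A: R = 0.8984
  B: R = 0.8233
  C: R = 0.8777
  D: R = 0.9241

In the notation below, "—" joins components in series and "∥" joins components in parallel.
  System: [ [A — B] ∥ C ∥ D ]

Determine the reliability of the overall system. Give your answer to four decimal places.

Series (A and B): 0.898400 × 0.823300 = 0.739653
Parallel ([0.739653], C, and D): 1 − (1 − 0.739653)(1 − 0.877700)(1 − 0.924100) = 0.9976

0.9976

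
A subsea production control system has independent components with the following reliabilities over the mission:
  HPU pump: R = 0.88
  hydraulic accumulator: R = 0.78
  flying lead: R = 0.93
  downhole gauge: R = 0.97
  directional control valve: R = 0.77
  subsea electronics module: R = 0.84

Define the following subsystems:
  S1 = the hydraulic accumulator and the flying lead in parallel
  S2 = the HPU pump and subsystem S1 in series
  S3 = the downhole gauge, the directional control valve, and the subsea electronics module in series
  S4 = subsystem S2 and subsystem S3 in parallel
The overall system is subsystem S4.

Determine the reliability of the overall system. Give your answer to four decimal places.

Parallel (hydraulic accumulator and flying lead): 1 − (1 − 0.780000)(1 − 0.930000) = 0.984600
Series (HPU pump and [0.984600]): 0.880000 × 0.984600 = 0.866448
Series (downhole gauge, directional control valve, and subsea electronics module): 0.970000 × 0.770000 × 0.840000 = 0.627396
Parallel ([0.866448] and [0.627396]): 1 − (1 − 0.866448)(1 − 0.627396) = 0.9502

0.9502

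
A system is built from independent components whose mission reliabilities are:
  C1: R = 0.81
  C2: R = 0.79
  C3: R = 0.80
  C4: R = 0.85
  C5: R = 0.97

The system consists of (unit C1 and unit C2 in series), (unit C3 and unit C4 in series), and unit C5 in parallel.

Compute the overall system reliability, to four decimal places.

Series (C1 and C2): 0.810000 × 0.790000 = 0.639900
Series (C3 and C4): 0.800000 × 0.850000 = 0.680000
Parallel ([0.639900], [0.680000], and C5): 1 − (1 − 0.639900)(1 − 0.680000)(1 − 0.970000) = 0.9965

0.9965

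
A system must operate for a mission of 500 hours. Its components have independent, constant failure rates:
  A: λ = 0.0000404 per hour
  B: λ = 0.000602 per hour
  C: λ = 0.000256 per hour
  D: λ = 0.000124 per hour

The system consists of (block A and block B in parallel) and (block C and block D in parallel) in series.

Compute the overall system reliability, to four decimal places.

R(A) = exp(−0.0000404 × 500) = 0.980003
R(B) = exp(−0.000602 × 500) = 0.740078
R(C) = exp(−0.000256 × 500) = 0.879853
R(D) = exp(−0.000124 × 500) = 0.939883
Parallel (A and B): 1 − (1 − 0.980003)(1 − 0.740078) = 0.994802
Parallel (C and D): 1 − (1 − 0.879853)(1 − 0.939883) = 0.992777
Series ([0.994802] and [0.992777]): 0.994802 × 0.992777 = 0.9876

0.9876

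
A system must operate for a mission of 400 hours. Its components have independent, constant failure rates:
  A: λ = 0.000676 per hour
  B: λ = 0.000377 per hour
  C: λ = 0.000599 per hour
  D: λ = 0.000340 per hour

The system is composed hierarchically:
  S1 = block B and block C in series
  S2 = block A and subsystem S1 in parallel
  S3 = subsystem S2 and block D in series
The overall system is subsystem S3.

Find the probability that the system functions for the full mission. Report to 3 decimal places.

R(A) = exp(−0.000676 × 400) = 0.76307
R(B) = exp(−0.000377 × 400) = 0.86002
R(C) = exp(−0.000599 × 400) = 0.78694
R(D) = exp(−0.000340 × 400) = 0.87284
Series (B and C): 0.86002 × 0.78694 = 0.67678
Parallel (A and [0.67678]): 1 − (1 − 0.76307)(1 − 0.67678) = 0.92342
Series ([0.92342] and D): 0.92342 × 0.87284 = 0.806

0.806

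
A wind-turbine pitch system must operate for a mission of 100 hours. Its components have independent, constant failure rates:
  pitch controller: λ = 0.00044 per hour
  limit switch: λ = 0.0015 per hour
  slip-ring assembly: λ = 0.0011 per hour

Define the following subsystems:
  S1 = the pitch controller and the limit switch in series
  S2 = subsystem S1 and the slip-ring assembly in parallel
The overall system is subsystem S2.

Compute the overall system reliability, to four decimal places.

R(pitch controller) = exp(−0.00044 × 100) = 0.956954
R(limit switch) = exp(−0.0015 × 100) = 0.860708
R(slip-ring assembly) = exp(−0.0011 × 100) = 0.895834
Series (pitch controller and limit switch): 0.956954 × 0.860708 = 0.823658
Parallel ([0.823658] and slip-ring assembly): 1 − (1 − 0.823658)(1 − 0.895834) = 0.9816

0.9816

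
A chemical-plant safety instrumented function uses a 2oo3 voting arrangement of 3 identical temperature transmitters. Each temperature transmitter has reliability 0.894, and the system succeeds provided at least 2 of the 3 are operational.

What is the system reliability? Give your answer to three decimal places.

0.969

R = Σ_{i=2}^{3} C(3,i) p^i (1−p)^{3−i} with p = 0.894
C(3,2)·0.894^2·0.106^1 = 0.25416
C(3,3)·0.894^3·0.106^0 = 0.71452
Sum = 0.969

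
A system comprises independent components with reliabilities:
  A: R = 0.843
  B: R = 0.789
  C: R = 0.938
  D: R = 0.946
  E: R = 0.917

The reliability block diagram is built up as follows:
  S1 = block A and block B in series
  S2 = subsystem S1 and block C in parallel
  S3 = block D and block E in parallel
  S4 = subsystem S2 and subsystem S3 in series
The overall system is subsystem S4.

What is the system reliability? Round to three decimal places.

Series (A and B): 0.84300 × 0.78900 = 0.66513
Parallel ([0.66513] and C): 1 − (1 − 0.66513)(1 − 0.93800) = 0.97924
Parallel (D and E): 1 − (1 − 0.94600)(1 − 0.91700) = 0.99552
Series ([0.97924] and [0.99552]): 0.97924 × 0.99552 = 0.975

0.975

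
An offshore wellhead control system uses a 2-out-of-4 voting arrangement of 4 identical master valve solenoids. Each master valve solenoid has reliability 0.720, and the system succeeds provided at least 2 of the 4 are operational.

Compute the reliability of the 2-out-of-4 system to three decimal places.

R = Σ_{i=2}^{4} C(4,i) p^i (1−p)^{4−i} with p = 0.720
C(4,2)·0.720^2·0.280^2 = 0.24386
C(4,3)·0.720^3·0.280^1 = 0.41804
C(4,4)·0.720^4·0.280^0 = 0.26874
Sum = 0.931

0.931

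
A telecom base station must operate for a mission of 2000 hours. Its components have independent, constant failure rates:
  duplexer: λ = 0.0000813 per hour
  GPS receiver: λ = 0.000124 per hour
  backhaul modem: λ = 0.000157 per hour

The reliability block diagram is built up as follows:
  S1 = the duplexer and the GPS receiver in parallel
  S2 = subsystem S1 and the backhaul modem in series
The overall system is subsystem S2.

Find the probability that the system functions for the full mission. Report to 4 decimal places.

R(duplexer) = exp(−0.0000813 × 2000) = 0.849931
R(GPS receiver) = exp(−0.000124 × 2000) = 0.780360
R(backhaul modem) = exp(−0.000157 × 2000) = 0.730519
Parallel (duplexer and GPS receiver): 1 − (1 − 0.849931)(1 − 0.780360) = 0.967039
Series ([0.967039] and backhaul modem): 0.967039 × 0.730519 = 0.7064

0.7064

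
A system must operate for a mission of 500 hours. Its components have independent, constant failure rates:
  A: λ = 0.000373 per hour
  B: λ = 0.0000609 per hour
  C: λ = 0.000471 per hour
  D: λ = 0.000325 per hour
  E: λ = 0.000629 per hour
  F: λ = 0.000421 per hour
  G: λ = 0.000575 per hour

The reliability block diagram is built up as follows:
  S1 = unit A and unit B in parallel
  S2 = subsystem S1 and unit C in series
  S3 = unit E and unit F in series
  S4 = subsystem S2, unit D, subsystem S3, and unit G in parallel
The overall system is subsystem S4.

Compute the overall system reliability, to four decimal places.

R(A) = exp(−0.000373 × 500) = 0.829859
R(B) = exp(−0.0000609 × 500) = 0.970009
R(C) = exp(−0.000471 × 500) = 0.790176
R(D) = exp(−0.000325 × 500) = 0.850016
R(E) = exp(−0.000629 × 500) = 0.730154
R(F) = exp(−0.000421 × 500) = 0.810179
R(G) = exp(−0.000575 × 500) = 0.750137
Parallel (A and B): 1 − (1 − 0.829859)(1 − 0.970009) = 0.994897
Series ([0.994897] and C): 0.994897 × 0.790176 = 0.786144
Series (E and F): 0.730154 × 0.810179 = 0.591555
Parallel ([0.786144], D, [0.591555], and G): 1 − (1 − 0.786144)(1 − 0.850016)(1 − 0.591555)(1 − 0.750137) = 0.9967

0.9967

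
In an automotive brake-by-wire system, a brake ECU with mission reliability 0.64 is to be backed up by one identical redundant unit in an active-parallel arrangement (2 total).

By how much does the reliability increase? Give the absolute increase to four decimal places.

R_before = 0.64
R_after = 1 − (1 − 0.64)^2 = 0.8704
ΔR = 0.8704 − 0.64 = 0.2304

0.2304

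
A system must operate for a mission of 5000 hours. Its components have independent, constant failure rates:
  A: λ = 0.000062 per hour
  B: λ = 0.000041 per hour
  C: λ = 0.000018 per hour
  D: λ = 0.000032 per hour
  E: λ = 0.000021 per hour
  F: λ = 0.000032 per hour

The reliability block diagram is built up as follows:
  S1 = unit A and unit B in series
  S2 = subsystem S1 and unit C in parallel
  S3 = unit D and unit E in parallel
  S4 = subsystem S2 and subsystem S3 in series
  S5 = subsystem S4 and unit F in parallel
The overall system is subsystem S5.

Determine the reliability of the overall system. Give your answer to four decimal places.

R(A) = exp(−0.000062 × 5000) = 0.733447
R(B) = exp(−0.000041 × 5000) = 0.814647
R(C) = exp(−0.000018 × 5000) = 0.913931
R(D) = exp(−0.000032 × 5000) = 0.852144
R(E) = exp(−0.000021 × 5000) = 0.900325
R(F) = exp(−0.000032 × 5000) = 0.852144
Series (A and B): 0.733447 × 0.814647 = 0.597500
Parallel ([0.597500] and C): 1 − (1 − 0.597500)(1 − 0.913931) = 0.965357
Parallel (D and E): 1 − (1 − 0.852144)(1 − 0.900325) = 0.985262
Series ([0.965357] and [0.985262]): 0.965357 × 0.985262 = 0.951130
Parallel ([0.951130] and F): 1 − (1 − 0.951130)(1 − 0.852144) = 0.9928

0.9928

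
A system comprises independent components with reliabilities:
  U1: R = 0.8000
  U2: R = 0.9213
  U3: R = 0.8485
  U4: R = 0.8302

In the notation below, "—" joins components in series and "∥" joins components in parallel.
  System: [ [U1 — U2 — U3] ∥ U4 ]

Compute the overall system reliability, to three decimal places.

0.936

Series (U1, U2, and U3): 0.80000 × 0.92130 × 0.84850 = 0.62538
Parallel ([0.62538] and U4): 1 − (1 − 0.62538)(1 − 0.83020) = 0.936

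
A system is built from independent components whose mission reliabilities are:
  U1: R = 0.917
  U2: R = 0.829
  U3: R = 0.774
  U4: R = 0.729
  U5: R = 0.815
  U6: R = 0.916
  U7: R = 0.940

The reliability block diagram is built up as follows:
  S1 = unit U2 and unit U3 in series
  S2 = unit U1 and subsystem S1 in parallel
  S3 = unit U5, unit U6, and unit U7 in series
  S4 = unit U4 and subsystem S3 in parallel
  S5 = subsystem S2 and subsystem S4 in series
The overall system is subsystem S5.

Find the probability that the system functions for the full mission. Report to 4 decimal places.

0.8918

Series (U2 and U3): 0.829000 × 0.774000 = 0.641646
Parallel (U1 and [0.641646]): 1 − (1 − 0.917000)(1 − 0.641646) = 0.970257
Series (U5, U6, and U7): 0.815000 × 0.916000 × 0.940000 = 0.701748
Parallel (U4 and [0.701748]): 1 − (1 − 0.729000)(1 − 0.701748) = 0.919174
Series ([0.970257] and [0.919174]): 0.970257 × 0.919174 = 0.8918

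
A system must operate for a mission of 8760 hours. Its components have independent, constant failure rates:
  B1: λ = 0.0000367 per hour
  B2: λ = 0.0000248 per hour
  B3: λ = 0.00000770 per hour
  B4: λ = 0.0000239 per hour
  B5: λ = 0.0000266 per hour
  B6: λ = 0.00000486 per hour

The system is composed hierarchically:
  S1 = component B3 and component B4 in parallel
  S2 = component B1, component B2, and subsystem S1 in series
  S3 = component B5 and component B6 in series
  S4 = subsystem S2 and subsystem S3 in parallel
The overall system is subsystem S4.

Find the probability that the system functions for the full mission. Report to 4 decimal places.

R(B1) = exp(−0.0000367 × 8760) = 0.725066
R(B2) = exp(−0.0000248 × 8760) = 0.804730
R(B3) = exp(−0.00000770 × 8760) = 0.934773
R(B4) = exp(−0.0000239 × 8760) = 0.811100
R(B5) = exp(−0.0000266 × 8760) = 0.792141
R(B6) = exp(−0.00000486 × 8760) = 0.958320
Parallel (B3 and B4): 1 − (1 − 0.934773)(1 − 0.811100) = 0.987679
Series (B1, B2, and [0.987679]): 0.725066 × 0.804730 × 0.987679 = 0.576293
Series (B5 and B6): 0.792141 × 0.958320 = 0.759125
Parallel ([0.576293] and [0.759125]): 1 − (1 − 0.576293)(1 − 0.759125) = 0.8979

0.8979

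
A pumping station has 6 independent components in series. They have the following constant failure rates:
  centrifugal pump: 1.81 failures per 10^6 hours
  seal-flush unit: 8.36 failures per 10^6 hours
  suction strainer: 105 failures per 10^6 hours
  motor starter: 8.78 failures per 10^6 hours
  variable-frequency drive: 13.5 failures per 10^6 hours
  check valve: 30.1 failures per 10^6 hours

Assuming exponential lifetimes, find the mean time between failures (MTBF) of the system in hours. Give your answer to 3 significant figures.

Series of exponential components: λ_sys = Σ λ_i
λ_sys = 0.00000181 + 0.00000836 + 0.000105 + 0.00000878 + 0.0000135 + 0.0000301 = 1.6755e-04 /h
MTBF = 1 / λ_sys = 5970 h

5970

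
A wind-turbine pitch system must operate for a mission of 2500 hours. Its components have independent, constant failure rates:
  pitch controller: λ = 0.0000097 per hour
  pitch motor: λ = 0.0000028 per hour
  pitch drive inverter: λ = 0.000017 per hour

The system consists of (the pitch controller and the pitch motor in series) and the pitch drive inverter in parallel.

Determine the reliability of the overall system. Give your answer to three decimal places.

0.999

R(pitch controller) = exp(−0.0000097 × 2500) = 0.97604
R(pitch motor) = exp(−0.0000028 × 2500) = 0.99302
R(pitch drive inverter) = exp(−0.000017 × 2500) = 0.95839
Series (pitch controller and pitch motor): 0.97604 × 0.99302 = 0.96923
Parallel ([0.96923] and pitch drive inverter): 1 − (1 − 0.96923)(1 − 0.95839) = 0.999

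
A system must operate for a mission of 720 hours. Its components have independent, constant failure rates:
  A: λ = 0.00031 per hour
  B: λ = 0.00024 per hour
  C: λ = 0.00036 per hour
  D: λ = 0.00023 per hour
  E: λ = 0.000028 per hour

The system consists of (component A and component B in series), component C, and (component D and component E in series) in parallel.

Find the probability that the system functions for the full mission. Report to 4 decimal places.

R(A) = exp(−0.00031 × 720) = 0.799955
R(B) = exp(−0.00024 × 720) = 0.841306
R(C) = exp(−0.00036 × 720) = 0.771669
R(D) = exp(−0.00023 × 720) = 0.847385
R(E) = exp(−0.000028 × 720) = 0.980042
Series (A and B): 0.799955 × 0.841306 = 0.673007
Series (D and E): 0.847385 × 0.980042 = 0.830473
Parallel ([0.673007], C, and [0.830473]): 1 − (1 − 0.673007)(1 − 0.771669)(1 − 0.830473) = 0.9873

0.9873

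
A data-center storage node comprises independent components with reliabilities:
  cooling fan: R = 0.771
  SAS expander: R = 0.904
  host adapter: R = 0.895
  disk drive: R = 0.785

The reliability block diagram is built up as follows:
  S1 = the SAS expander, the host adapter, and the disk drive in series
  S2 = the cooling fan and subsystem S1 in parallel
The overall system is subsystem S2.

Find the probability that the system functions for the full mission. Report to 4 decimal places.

Series (SAS expander, host adapter, and disk drive): 0.904000 × 0.895000 × 0.785000 = 0.635128
Parallel (cooling fan and [0.635128]): 1 − (1 − 0.771000)(1 − 0.635128) = 0.9164

0.9164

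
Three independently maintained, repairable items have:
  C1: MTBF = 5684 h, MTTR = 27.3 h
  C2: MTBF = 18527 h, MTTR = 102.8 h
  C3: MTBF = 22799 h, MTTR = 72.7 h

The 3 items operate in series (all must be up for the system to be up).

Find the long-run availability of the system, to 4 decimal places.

0.9866

A(C1) = MTBF/(MTBF+MTTR) = 5684/(5684+27.3) = 0.995220
A(C2) = MTBF/(MTBF+MTTR) = 18527/(18527+102.8) = 0.994482
A(C3) = MTBF/(MTBF+MTTR) = 22799/(22799+72.7) = 0.996821
Series availability: 0.995220 × 0.994482 × 0.996821 = 0.9866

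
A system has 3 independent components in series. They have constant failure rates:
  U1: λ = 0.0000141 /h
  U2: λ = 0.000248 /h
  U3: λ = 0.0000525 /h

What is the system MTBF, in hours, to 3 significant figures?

Series of exponential components: λ_sys = Σ λ_i
λ_sys = 0.0000141 + 0.000248 + 0.0000525 = 3.1460e-04 /h
MTBF = 1 / λ_sys = 3180 h

3180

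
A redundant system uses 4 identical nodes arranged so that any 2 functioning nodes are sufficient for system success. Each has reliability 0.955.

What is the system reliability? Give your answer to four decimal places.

0.9996

R = Σ_{i=2}^{4} C(4,i) p^i (1−p)^{4−i} with p = 0.955
C(4,2)·0.955^2·0.045^2 = 0.011081
C(4,3)·0.955^3·0.045^1 = 0.156777
C(4,4)·0.955^4·0.045^0 = 0.831790
Sum = 0.9996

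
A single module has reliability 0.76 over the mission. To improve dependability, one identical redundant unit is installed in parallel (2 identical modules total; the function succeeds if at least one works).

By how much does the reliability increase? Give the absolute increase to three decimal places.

R_before = 0.76
R_after = 1 − (1 − 0.76)^2 = 0.942
ΔR = 0.942 − 0.76 = 0.182

0.182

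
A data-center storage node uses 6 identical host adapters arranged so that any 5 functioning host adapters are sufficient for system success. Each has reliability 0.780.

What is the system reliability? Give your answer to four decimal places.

0.6063

R = Σ_{i=5}^{6} C(6,i) p^i (1−p)^{6−i} with p = 0.780
C(6,5)·0.780^5·0.220^1 = 0.381107
C(6,6)·0.780^6·0.220^0 = 0.225200
Sum = 0.6063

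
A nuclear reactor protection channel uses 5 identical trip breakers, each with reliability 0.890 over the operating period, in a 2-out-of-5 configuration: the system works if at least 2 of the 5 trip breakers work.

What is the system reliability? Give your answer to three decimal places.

0.999

R = Σ_{i=2}^{5} C(5,i) p^i (1−p)^{5−i} with p = 0.890
C(5,2)·0.890^2·0.110^3 = 0.01054
C(5,3)·0.890^3·0.110^2 = 0.08530
C(5,4)·0.890^4·0.110^1 = 0.34508
C(5,5)·0.890^5·0.110^0 = 0.55841
Sum = 0.999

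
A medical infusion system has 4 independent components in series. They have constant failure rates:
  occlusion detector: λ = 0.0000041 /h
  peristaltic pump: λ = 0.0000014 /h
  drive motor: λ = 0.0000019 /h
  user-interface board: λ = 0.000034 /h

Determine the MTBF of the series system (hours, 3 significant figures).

24200

Series of exponential components: λ_sys = Σ λ_i
λ_sys = 0.0000041 + 0.0000014 + 0.0000019 + 0.000034 = 4.1400e-05 /h
MTBF = 1 / λ_sys = 24200 h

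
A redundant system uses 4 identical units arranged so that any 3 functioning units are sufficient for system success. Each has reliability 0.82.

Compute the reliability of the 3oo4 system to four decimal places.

R = Σ_{i=3}^{4} C(4,i) p^i (1−p)^{4−i} with p = 0.82
C(4,3)·0.82^3·0.18^1 = 0.396985
C(4,4)·0.82^4·0.18^0 = 0.452122
Sum = 0.8491

0.8491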